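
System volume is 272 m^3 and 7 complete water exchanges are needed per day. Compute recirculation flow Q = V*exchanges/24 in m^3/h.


Daily recirculation volume = 272 m^3 * 7 = 1904 m^3/day
Flow rate Q = daily volume / 24 h = 1904 / 24 = 79.3333 m^3/h

79.3333 m^3/h


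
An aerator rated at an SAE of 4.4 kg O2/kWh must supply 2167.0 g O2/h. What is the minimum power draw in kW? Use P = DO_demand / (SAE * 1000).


SAE in g O2/kWh = 4.4 * 1000 = 4400 g/kWh
P = DO_demand / SAE_g = 2167.0 / 4400 = 0.4925 kW

0.4925 kW


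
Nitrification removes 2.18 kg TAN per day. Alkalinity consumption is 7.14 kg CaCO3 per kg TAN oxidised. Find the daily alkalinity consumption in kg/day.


Alkalinity factor: 7.14 kg CaCO3 consumed per kg TAN nitrified
alk = 2.18 kg TAN * 7.14 = 15.5652 kg CaCO3/day

15.5652 kg CaCO3/day


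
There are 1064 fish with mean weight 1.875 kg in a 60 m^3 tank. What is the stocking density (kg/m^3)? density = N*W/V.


Total biomass = 1064 fish * 1.875 kg = 1995 kg
Density = total biomass / volume = 1995 / 60 = 33.25 kg/m^3

33.25 kg/m^3


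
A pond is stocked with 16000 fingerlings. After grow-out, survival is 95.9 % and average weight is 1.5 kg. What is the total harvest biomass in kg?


Survivors = 16000 * 95.9/100 = 15344 fish
Harvest biomass = survivors * W_f = 15344 * 1.5 = 23016 kg

23016 kg


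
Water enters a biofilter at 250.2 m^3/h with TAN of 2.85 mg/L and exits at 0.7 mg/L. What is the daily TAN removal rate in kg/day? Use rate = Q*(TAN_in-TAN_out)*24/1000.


Concentration drop: TAN_in - TAN_out = 2.85 - 0.7 = 2.15 mg/L
Hourly TAN removed = Q * dTAN = 250.2 m^3/h * 2.15 mg/L = 537.93 g/h  (m^3/h * mg/L = g/h)
Daily TAN removed = 537.93 * 24 = 12910.32 g/day
Convert to kg/day: 12910.32 / 1000 = 12.91032 kg/day

12.91032 kg/day


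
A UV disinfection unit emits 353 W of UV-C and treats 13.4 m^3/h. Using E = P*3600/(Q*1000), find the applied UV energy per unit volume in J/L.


Energy delivered per hour = 353 W * 3600 s = 1270800 J/h
Volume treated per hour = 13.4 m^3/h * 1000 = 13400 L/h
dose = 1270800 / 13400 = 94.8358 J/L

94.8358 J/L


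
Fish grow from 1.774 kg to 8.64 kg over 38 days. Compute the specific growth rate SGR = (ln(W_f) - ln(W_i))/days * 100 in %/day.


ln(W_f) = ln(8.64) = 2.1564026
ln(W_i) = ln(1.774) = 0.57323688
ln(W_f) - ln(W_i) = 2.1564026 - 0.57323688 = 1.5831657
SGR = 1.5831657 / 38 * 100 = 4.16623 %/day

4.16623 %/day


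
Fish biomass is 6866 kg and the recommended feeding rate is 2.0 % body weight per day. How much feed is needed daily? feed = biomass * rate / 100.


Feeding rate fraction = 2.0% / 100 = 0.02
Daily feed = 6866 kg * 0.02 = 137.32 kg/day

137.32 kg/day


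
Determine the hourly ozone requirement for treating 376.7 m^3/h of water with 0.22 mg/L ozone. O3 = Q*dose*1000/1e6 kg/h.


O3 demand (mg/h) = Q * dose * 1000 = 376.7 * 0.22 * 1000 = 82874 mg/h
Convert mg to kg: 82874 / 1e6 = 0.082874 kg/h

0.082874 kg/h


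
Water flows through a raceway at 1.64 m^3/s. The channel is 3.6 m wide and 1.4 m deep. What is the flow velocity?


Cross-sectional area = W * d = 3.6 * 1.4 = 5.04 m^2
Velocity = Q / A = 1.64 / 5.04 = 0.325397 m/s

0.325397 m/s


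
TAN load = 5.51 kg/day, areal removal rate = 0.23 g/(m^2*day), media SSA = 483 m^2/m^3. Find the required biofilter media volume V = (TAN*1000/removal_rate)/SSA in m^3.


A = 5.51*1000 / 0.23 = 23956.522 m^2
V = 23956.522 / 483 = 49.5994

49.5994 m^3


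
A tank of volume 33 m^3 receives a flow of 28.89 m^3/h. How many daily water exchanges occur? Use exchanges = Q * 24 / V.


Daily flow volume = 28.89 m^3/h * 24 h = 693.36 m^3/day
Exchanges = daily flow / tank volume = 693.36 / 33 = 21.0109 exchanges/day

21.0109 exchanges/day


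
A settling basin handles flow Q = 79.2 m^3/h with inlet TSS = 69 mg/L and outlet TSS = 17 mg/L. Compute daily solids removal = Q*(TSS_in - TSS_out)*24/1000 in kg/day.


Concentration drop: TSS_in - TSS_out = 69 - 17 = 52 mg/L
Hourly solids removed = Q * dTSS = 79.2 m^3/h * 52 mg/L = 4118.4 g/h  (m^3/h * mg/L = g/h)
Daily solids removed = 4118.4 * 24 = 98841.6 g/day
Convert g to kg: 98841.6 / 1000 = 98.8416 kg/day

98.8416 kg/day


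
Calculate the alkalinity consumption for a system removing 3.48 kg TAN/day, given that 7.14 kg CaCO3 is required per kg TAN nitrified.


Alkalinity factor: 7.14 kg CaCO3 consumed per kg TAN nitrified
alk = 3.48 kg TAN * 7.14 = 24.8472 kg CaCO3/day

24.8472 kg CaCO3/day


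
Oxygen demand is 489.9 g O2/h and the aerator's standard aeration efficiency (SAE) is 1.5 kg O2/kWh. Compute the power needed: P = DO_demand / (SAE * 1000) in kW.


SAE in g O2/kWh = 1.5 * 1000 = 1500 g/kWh
P = DO_demand / SAE_g = 489.9 / 1500 = 0.3266 kW

0.3266 kW


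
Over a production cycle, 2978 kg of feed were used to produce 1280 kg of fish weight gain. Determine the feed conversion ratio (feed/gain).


FCR = feed consumed / weight gained
FCR = 2978 kg / 1280 kg = 2.32656

2.32656


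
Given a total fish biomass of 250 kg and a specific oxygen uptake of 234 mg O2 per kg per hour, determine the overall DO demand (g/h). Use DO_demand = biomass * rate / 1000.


Total O2 consumption (mg/h) = 250 kg * 234 mg/(kg*h) = 58500 mg/h
Convert to g/h: 58500 / 1000 = 58.5 g/h

58.5 g/h


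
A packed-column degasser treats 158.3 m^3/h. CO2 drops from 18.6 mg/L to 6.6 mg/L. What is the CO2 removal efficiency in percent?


CO2_out / CO2_in = 6.6 / 18.6 = 0.35483871
Fraction remaining = 0.35483871
efficiency = (1 - 0.35483871) * 100 = 64.5161 %

64.5161 %


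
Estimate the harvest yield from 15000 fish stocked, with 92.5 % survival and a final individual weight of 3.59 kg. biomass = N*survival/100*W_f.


Survivors = 15000 * 92.5/100 = 13875 fish
Harvest biomass = survivors * W_f = 13875 * 3.59 = 49811.25 kg

49811.25 kg


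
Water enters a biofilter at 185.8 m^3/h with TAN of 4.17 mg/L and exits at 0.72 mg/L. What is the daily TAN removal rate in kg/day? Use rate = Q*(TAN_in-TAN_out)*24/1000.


Concentration drop: TAN_in - TAN_out = 4.17 - 0.72 = 3.45 mg/L
Hourly TAN removed = Q * dTAN = 185.8 m^3/h * 3.45 mg/L = 641.01 g/h  (m^3/h * mg/L = g/h)
Daily TAN removed = 641.01 * 24 = 15384.24 g/day
Convert to kg/day: 15384.24 / 1000 = 15.38424 kg/day

15.38424 kg/day


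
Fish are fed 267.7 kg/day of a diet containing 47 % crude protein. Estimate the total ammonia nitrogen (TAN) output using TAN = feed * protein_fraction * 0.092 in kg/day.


Protein in feed = 267.7 * 47/100 = 125.819 kg/day
TAN = protein * 0.092 = 125.819 * 0.092 = 11.575348 kg/day

11.575348 kg/day


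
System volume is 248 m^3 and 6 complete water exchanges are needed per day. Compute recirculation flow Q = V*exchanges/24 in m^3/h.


Daily recirculation volume = 248 m^3 * 6 = 1488 m^3/day
Flow rate Q = daily volume / 24 h = 1488 / 24 = 62 m^3/h

62 m^3/h


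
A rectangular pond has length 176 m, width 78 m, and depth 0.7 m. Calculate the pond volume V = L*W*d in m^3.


Base area = L * W = 176 * 78 = 13728 m^2
Volume = area * depth = 13728 * 0.7 = 9609.6 m^3

9609.6 m^3


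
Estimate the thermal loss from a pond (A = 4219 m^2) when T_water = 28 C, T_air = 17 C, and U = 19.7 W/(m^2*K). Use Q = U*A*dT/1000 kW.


Temperature difference dT = 28 - 17 = 11 K
Heat loss (W) = U * A * dT = 19.7 * 4219 * 11 = 914257.3 W
Convert to kW: 914257.3 / 1000 = 914.2573 kW

914.2573 kW


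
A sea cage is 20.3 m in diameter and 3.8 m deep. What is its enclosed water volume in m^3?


r = d/2 = 20.3/2 = 10.15 m
Base area = pi*r^2 = pi*10.15^2 = 323.65473 m^2
Volume = 323.65473 * 3.8 = 1229.89 m^3

1229.89 m^3


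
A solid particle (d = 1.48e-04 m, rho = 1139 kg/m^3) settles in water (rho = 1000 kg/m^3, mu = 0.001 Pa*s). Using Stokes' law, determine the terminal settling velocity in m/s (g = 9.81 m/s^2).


Density difference: rho_p - rho_f = 1139 - 1000 = 139 kg/m^3
d^2 = (1.48e-04)^2 = 2.1904e-08 m^2
Numerator = (rho_p - rho_f) * g * d^2 = 139 * 9.81 * 2.1904e-08 = 2.9868075e-05
Denominator = 18 * mu = 18 * 0.001 = 0.018
v_s = 2.9868075e-05 / 0.018 = 0.00165934 m/s
Check: Re = rho_f * v_s * d / mu = 1000 * 0.00165934 * 1.48e-04 / 0.001 = 0.246 < 1, so Stokes' law applies.

0.00165934 m/s


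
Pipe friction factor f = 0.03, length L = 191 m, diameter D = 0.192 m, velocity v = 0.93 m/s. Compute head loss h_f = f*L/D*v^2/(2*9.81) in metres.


v^2 = 0.93^2 = 0.8649 m^2/s^2
L/D = 191/0.192 = 994.79167
h_f = f*(L/D)*v^2/(2g) = 0.03 * 994.79167 * 0.8649 / 19.62 = 1.31559 m

1.31559 m


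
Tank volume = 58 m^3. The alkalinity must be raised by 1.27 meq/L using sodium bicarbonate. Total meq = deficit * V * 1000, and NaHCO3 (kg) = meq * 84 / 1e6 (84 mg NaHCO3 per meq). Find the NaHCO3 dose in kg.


Tank volume in L = 58 m^3 * 1000 = 58000 L
Total meq required = 1.27 meq/L * 58000 L = 73660 meq
NaHCO3 mass = 73660 meq * 84 mg/meq / 1e6 = 6.18744 kg

6.18744 kg


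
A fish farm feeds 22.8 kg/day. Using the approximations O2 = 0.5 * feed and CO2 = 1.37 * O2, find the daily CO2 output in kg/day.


O2 = 22.8 * 0.5 = 11.4
CO2 = 11.4 * 1.37 = 15.618

15.618 kg/day


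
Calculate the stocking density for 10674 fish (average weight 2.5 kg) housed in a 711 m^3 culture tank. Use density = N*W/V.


Total biomass = 10674 fish * 2.5 kg = 26685 kg
Density = total biomass / volume = 26685 / 711 = 37.5316 kg/m^3

37.5316 kg/m^3


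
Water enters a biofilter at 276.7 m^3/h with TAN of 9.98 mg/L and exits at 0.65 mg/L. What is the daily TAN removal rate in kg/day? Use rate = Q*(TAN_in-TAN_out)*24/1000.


Concentration drop: TAN_in - TAN_out = 9.98 - 0.65 = 9.33 mg/L
Hourly TAN removed = Q * dTAN = 276.7 m^3/h * 9.33 mg/L = 2581.611 g/h  (m^3/h * mg/L = g/h)
Daily TAN removed = 2581.611 * 24 = 61958.664 g/day
Convert to kg/day: 61958.664 / 1000 = 61.958664 kg/day

61.958664 kg/day


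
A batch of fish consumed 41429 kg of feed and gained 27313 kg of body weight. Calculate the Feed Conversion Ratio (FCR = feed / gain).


FCR = feed consumed / weight gained
FCR = 41429 kg / 27313 kg = 1.51682

1.51682


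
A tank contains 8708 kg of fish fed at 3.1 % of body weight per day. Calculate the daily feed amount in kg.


Feeding rate fraction = 3.1% / 100 = 0.031
Daily feed = 8708 kg * 0.031 = 269.948 kg/day

269.948 kg/day


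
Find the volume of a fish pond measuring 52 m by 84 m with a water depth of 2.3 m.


Base area = L * W = 52 * 84 = 4368 m^2
Volume = area * depth = 4368 * 2.3 = 10046.4 m^3

10046.4 m^3


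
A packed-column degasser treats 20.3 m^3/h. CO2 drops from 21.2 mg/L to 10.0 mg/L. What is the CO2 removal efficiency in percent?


CO2_out / CO2_in = 10.0 / 21.2 = 0.47169811
Fraction remaining = 0.47169811
efficiency = (1 - 0.47169811) * 100 = 52.8302 %

52.8302 %


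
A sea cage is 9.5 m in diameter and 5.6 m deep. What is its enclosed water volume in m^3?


r = d/2 = 9.5/2 = 4.75 m
Base area = pi*r^2 = pi*4.75^2 = 70.882184 m^2
Volume = 70.882184 * 5.6 = 396.94 m^3

396.94 m^3


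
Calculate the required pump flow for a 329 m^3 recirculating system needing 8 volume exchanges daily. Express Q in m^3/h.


Daily recirculation volume = 329 m^3 * 8 = 2632 m^3/day
Flow rate Q = daily volume / 24 h = 2632 / 24 = 109.667 m^3/h

109.667 m^3/h


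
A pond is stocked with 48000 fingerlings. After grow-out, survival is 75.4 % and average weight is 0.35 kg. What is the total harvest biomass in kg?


Survivors = 48000 * 75.4/100 = 36192 fish
Harvest biomass = survivors * W_f = 36192 * 0.35 = 12667.2 kg

12667.2 kg


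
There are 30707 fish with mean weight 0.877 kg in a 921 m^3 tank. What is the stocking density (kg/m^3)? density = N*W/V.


Total biomass = 30707 fish * 0.877 kg = 26930.039 kg
Density = total biomass / volume = 26930.039 / 921 = 29.24 kg/m^3

29.24 kg/m^3


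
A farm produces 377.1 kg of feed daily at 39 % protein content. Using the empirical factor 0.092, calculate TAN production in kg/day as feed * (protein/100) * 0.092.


Protein in feed = 377.1 * 39/100 = 147.069 kg/day
TAN = protein * 0.092 = 147.069 * 0.092 = 13.530348 kg/day

13.530348 kg/day


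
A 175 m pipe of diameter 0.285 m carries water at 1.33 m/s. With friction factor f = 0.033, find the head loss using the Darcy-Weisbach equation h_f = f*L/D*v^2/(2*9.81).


v^2 = 1.33^2 = 1.7689 m^2/s^2
L/D = 175/0.285 = 614.03509
h_f = f*(L/D)*v^2/(2g) = 0.033 * 614.03509 * 1.7689 / 19.62 = 1.82689 m

1.82689 m


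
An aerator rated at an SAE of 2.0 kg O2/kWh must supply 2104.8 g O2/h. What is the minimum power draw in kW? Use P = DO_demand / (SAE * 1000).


SAE in g O2/kWh = 2.0 * 1000 = 2000 g/kWh
P = DO_demand / SAE_g = 2104.8 / 2000 = 1.0524 kW

1.0524 kW


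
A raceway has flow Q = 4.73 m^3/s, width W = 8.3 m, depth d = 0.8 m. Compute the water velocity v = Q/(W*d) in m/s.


Cross-sectional area = W * d = 8.3 * 0.8 = 6.64 m^2
Velocity = Q / A = 4.73 / 6.64 = 0.712349 m/s

0.712349 m/s


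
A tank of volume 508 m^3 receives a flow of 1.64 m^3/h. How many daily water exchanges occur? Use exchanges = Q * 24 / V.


Daily flow volume = 1.64 m^3/h * 24 h = 39.36 m^3/day
Exchanges = daily flow / tank volume = 39.36 / 508 = 0.0774803 exchanges/day

0.0774803 exchanges/day


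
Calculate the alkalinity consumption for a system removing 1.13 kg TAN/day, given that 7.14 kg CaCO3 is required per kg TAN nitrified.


Alkalinity factor: 7.14 kg CaCO3 consumed per kg TAN nitrified
alk = 1.13 kg TAN * 7.14 = 8.0682 kg CaCO3/day

8.0682 kg CaCO3/day


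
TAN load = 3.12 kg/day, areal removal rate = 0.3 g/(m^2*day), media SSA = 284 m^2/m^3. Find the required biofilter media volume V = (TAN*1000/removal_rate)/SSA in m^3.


A = 3.12*1000 / 0.3 = 10400 m^2
V = 10400 / 284 = 36.6197

36.6197 m^3


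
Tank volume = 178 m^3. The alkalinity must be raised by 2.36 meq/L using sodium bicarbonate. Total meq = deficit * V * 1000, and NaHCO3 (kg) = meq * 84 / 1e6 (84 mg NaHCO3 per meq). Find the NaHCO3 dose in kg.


Tank volume in L = 178 m^3 * 1000 = 178000 L
Total meq required = 2.36 meq/L * 178000 L = 420080 meq
NaHCO3 mass = 420080 meq * 84 mg/meq / 1e6 = 35.2867 kg

35.2867 kg


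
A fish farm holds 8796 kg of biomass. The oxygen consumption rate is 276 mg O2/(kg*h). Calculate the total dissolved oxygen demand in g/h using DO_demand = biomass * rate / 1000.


Total O2 consumption (mg/h) = 8796 kg * 276 mg/(kg*h) = 2427696 mg/h
Convert to g/h: 2427696 / 1000 = 2427.696 g/h

2427.696 g/h


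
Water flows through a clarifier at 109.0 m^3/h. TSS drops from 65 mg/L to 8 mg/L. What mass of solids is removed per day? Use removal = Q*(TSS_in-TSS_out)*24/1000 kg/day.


Concentration drop: TSS_in - TSS_out = 65 - 8 = 57 mg/L
Hourly solids removed = Q * dTSS = 109.0 m^3/h * 57 mg/L = 6213 g/h  (m^3/h * mg/L = g/h)
Daily solids removed = 6213 * 24 = 149112 g/day
Convert g to kg: 149112 / 1000 = 149.112 kg/day

149.112 kg/day


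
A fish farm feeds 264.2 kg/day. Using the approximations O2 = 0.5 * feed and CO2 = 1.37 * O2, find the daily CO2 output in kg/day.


O2 = 264.2 * 0.5 = 132.1
CO2 = 132.1 * 1.37 = 180.977

180.977 kg/day


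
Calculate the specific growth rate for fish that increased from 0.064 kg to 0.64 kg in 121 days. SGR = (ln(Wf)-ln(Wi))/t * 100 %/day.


ln(W_f) = ln(0.64) = -0.4462871
ln(W_i) = ln(0.064) = -2.7488722
ln(W_f) - ln(W_i) = -0.4462871 - -2.7488722 = 2.3025851
SGR = 2.3025851 / 121 * 100 = 1.90296 %/day

1.90296 %/day


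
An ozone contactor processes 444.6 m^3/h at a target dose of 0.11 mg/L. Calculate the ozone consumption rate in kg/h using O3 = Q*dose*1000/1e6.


O3 demand (mg/h) = Q * dose * 1000 = 444.6 * 0.11 * 1000 = 48906 mg/h
Convert mg to kg: 48906 / 1e6 = 0.048906 kg/h

0.048906 kg/h


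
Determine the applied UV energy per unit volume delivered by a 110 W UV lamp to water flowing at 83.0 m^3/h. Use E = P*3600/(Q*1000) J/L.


Energy delivered per hour = 110 W * 3600 s = 396000 J/h
Volume treated per hour = 83.0 m^3/h * 1000 = 83000 L/h
dose = 396000 / 83000 = 4.77108 J/L

4.77108 J/L


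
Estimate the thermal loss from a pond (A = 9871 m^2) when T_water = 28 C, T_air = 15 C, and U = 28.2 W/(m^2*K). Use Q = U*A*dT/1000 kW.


Temperature difference dT = 28 - 15 = 13 K
Heat loss (W) = U * A * dT = 28.2 * 9871 * 13 = 3618708.6 W
Convert to kW: 3618708.6 / 1000 = 3618.7086 kW

3618.7086 kW


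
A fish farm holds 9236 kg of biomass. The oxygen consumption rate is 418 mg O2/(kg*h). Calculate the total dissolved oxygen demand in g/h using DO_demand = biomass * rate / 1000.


Total O2 consumption (mg/h) = 9236 kg * 418 mg/(kg*h) = 3860648 mg/h
Convert to g/h: 3860648 / 1000 = 3860.648 g/h

3860.648 g/h


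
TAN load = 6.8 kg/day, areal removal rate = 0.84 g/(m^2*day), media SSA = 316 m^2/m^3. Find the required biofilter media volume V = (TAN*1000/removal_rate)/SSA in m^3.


A = 6.8*1000 / 0.84 = 8095.2381 m^2
V = 8095.2381 / 316 = 25.6178

25.6178 m^3


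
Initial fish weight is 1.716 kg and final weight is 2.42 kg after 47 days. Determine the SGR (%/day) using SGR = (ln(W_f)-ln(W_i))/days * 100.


ln(W_f) = ln(2.42) = 0.88376754
ln(W_i) = ln(1.716) = 0.539996
ln(W_f) - ln(W_i) = 0.88376754 - 0.539996 = 0.34377154
SGR = 0.34377154 / 47 * 100 = 0.731429 %/day

0.731429 %/day


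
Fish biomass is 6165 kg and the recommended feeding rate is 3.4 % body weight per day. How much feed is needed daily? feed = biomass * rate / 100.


Feeding rate fraction = 3.4% / 100 = 0.034
Daily feed = 6165 kg * 0.034 = 209.61 kg/day

209.61 kg/day


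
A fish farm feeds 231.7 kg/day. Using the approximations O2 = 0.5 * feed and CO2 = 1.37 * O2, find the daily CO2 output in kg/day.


O2 = 231.7 * 0.5 = 115.85
CO2 = 115.85 * 1.37 = 158.7145

158.7145 kg/day


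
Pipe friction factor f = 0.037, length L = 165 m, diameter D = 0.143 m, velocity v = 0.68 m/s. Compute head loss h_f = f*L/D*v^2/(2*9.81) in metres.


v^2 = 0.68^2 = 0.4624 m^2/s^2
L/D = 165/0.143 = 1153.8462
h_f = f*(L/D)*v^2/(2g) = 0.037 * 1153.8462 * 0.4624 / 19.62 = 1.00616 m

1.00616 m


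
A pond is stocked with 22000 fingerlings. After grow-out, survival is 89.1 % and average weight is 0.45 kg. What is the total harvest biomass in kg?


Survivors = 22000 * 89.1/100 = 19602 fish
Harvest biomass = survivors * W_f = 19602 * 0.45 = 8820.9 kg

8820.9 kg


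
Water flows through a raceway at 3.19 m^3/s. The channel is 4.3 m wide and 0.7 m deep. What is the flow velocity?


Cross-sectional area = W * d = 4.3 * 0.7 = 3.01 m^2
Velocity = Q / A = 3.19 / 3.01 = 1.0598 m/s

1.0598 m/s


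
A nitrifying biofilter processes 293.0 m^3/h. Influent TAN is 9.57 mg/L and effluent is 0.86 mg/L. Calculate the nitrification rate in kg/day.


Concentration drop: TAN_in - TAN_out = 9.57 - 0.86 = 8.71 mg/L
Hourly TAN removed = Q * dTAN = 293.0 m^3/h * 8.71 mg/L = 2552.03 g/h  (m^3/h * mg/L = g/h)
Daily TAN removed = 2552.03 * 24 = 61248.72 g/day
Convert to kg/day: 61248.72 / 1000 = 61.24872 kg/day

61.24872 kg/day


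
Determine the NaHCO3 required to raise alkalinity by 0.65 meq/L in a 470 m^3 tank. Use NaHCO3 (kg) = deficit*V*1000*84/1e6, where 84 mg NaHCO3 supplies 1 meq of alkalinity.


Tank volume in L = 470 m^3 * 1000 = 470000 L
Total meq required = 0.65 meq/L * 470000 L = 305500 meq
NaHCO3 mass = 305500 meq * 84 mg/meq / 1e6 = 25.662 kg

25.662 kg


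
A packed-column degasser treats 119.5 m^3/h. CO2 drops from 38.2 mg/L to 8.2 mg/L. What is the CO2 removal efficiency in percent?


CO2_out / CO2_in = 8.2 / 38.2 = 0.21465969
Fraction remaining = 0.21465969
efficiency = (1 - 0.21465969) * 100 = 78.534 %

78.534 %


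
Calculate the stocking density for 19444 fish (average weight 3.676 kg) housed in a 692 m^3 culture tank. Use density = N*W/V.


Total biomass = 19444 fish * 3.676 kg = 71476.144 kg
Density = total biomass / volume = 71476.144 / 692 = 103.289 kg/m^3

103.289 kg/m^3


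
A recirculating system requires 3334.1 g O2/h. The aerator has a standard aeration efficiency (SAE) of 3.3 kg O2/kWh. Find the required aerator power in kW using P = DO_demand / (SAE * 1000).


SAE in g O2/kWh = 3.3 * 1000 = 3300 g/kWh
P = DO_demand / SAE_g = 3334.1 / 3300 = 1.01033 kW

1.01033 kW


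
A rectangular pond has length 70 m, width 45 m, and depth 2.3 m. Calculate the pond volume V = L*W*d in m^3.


Base area = L * W = 70 * 45 = 3150 m^2
Volume = area * depth = 3150 * 2.3 = 7245 m^3

7245 m^3


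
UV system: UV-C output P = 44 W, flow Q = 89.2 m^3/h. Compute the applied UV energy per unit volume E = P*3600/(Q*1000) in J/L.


Energy delivered per hour = 44 W * 3600 s = 158400 J/h
Volume treated per hour = 89.2 m^3/h * 1000 = 89200 L/h
dose = 158400 / 89200 = 1.77578 J/L

1.77578 J/L


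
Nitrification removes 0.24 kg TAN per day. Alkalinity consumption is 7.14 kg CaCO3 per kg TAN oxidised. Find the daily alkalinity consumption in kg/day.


Alkalinity factor: 7.14 kg CaCO3 consumed per kg TAN nitrified
alk = 0.24 kg TAN * 7.14 = 1.7136 kg CaCO3/day

1.7136 kg CaCO3/day


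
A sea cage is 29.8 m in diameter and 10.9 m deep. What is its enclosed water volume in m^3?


r = d/2 = 29.8/2 = 14.9 m
Base area = pi*r^2 = pi*14.9^2 = 697.46499 m^2
Volume = 697.46499 * 10.9 = 7602.37 m^3

7602.37 m^3


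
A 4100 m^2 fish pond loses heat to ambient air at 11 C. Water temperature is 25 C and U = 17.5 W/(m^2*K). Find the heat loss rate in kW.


Temperature difference dT = 25 - 11 = 14 K
Heat loss (W) = U * A * dT = 17.5 * 4100 * 14 = 1004500 W
Convert to kW: 1004500 / 1000 = 1004.5 kW

1004.5 kW


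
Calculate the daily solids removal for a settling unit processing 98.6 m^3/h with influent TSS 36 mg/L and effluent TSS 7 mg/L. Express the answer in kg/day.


Concentration drop: TSS_in - TSS_out = 36 - 7 = 29 mg/L
Hourly solids removed = Q * dTSS = 98.6 m^3/h * 29 mg/L = 2859.4 g/h  (m^3/h * mg/L = g/h)
Daily solids removed = 2859.4 * 24 = 68625.6 g/day
Convert g to kg: 68625.6 / 1000 = 68.6256 kg/day

68.6256 kg/day


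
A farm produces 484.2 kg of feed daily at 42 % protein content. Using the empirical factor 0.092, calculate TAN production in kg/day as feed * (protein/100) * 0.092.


Protein in feed = 484.2 * 42/100 = 203.364 kg/day
TAN = protein * 0.092 = 203.364 * 0.092 = 18.709488 kg/day

18.709488 kg/day


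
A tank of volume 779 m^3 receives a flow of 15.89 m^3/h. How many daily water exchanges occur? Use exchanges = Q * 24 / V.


Daily flow volume = 15.89 m^3/h * 24 h = 381.36 m^3/day
Exchanges = daily flow / tank volume = 381.36 / 779 = 0.489551 exchanges/day

0.489551 exchanges/day


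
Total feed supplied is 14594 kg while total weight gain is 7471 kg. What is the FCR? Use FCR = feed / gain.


FCR = feed consumed / weight gained
FCR = 14594 kg / 7471 kg = 1.95342

1.95342


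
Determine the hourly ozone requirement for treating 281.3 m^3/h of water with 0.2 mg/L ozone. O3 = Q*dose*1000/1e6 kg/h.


O3 demand (mg/h) = Q * dose * 1000 = 281.3 * 0.2 * 1000 = 56260 mg/h
Convert mg to kg: 56260 / 1e6 = 0.05626 kg/h

0.05626 kg/h


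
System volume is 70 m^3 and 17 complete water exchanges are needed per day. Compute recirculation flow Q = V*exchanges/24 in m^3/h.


Daily recirculation volume = 70 m^3 * 17 = 1190 m^3/day
Flow rate Q = daily volume / 24 h = 1190 / 24 = 49.5833 m^3/h

49.5833 m^3/h


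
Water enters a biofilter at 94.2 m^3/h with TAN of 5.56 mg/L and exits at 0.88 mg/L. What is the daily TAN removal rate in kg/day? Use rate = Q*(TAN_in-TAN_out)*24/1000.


Concentration drop: TAN_in - TAN_out = 5.56 - 0.88 = 4.68 mg/L
Hourly TAN removed = Q * dTAN = 94.2 m^3/h * 4.68 mg/L = 440.856 g/h  (m^3/h * mg/L = g/h)
Daily TAN removed = 440.856 * 24 = 10580.544 g/day
Convert to kg/day: 10580.544 / 1000 = 10.580544 kg/day

10.580544 kg/day


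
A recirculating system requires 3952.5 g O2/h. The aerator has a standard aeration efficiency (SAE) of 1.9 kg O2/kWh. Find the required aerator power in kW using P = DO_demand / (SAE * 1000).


SAE in g O2/kWh = 1.9 * 1000 = 1900 g/kWh
P = DO_demand / SAE_g = 3952.5 / 1900 = 2.08026 kW

2.08026 kW


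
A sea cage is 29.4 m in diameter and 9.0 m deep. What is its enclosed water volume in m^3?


r = d/2 = 29.4/2 = 14.7 m
Base area = pi*r^2 = pi*14.7^2 = 678.86676 m^2
Volume = 678.86676 * 9.0 = 6109.8 m^3

6109.8 m^3


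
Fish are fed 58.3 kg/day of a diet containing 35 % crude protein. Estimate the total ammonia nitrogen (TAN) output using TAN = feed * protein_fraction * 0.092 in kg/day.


Protein in feed = 58.3 * 35/100 = 20.405 kg/day
TAN = protein * 0.092 = 20.405 * 0.092 = 1.87726 kg/day

1.87726 kg/day


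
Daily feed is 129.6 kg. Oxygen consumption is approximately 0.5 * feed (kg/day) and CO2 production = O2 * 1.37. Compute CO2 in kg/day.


O2 = 129.6 * 0.5 = 64.8
CO2 = 64.8 * 1.37 = 88.776

88.776 kg/day


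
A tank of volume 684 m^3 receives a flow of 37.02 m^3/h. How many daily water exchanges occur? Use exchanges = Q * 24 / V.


Daily flow volume = 37.02 m^3/h * 24 h = 888.48 m^3/day
Exchanges = daily flow / tank volume = 888.48 / 684 = 1.29895 exchanges/day

1.29895 exchanges/day


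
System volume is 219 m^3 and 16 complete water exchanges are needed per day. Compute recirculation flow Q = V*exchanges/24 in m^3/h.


Daily recirculation volume = 219 m^3 * 16 = 3504 m^3/day
Flow rate Q = daily volume / 24 h = 3504 / 24 = 146 m^3/h

146 m^3/h


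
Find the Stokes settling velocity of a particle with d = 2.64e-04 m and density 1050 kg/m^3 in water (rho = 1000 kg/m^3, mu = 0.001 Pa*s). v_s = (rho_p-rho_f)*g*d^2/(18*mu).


Density difference: rho_p - rho_f = 1050 - 1000 = 50 kg/m^3
d^2 = (2.64e-04)^2 = 6.9696e-08 m^2
Numerator = (rho_p - rho_f) * g * d^2 = 50 * 9.81 * 6.9696e-08 = 3.4185888e-05
Denominator = 18 * mu = 18 * 0.001 = 0.018
v_s = 3.4185888e-05 / 0.018 = 0.00189922 m/s
Check: Re = rho_f * v_s * d / mu = 1000 * 0.00189922 * 2.64e-04 / 0.001 = 0.501 < 1, so Stokes' law applies.

0.00189922 m/s


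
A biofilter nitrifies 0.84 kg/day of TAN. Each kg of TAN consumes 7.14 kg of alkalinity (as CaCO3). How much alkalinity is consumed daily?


Alkalinity factor: 7.14 kg CaCO3 consumed per kg TAN nitrified
alk = 0.84 kg TAN * 7.14 = 5.9976 kg CaCO3/day

5.9976 kg CaCO3/day


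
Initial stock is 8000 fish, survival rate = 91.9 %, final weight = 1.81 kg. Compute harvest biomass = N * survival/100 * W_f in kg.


Survivors = 8000 * 91.9/100 = 7352 fish
Harvest biomass = survivors * W_f = 7352 * 1.81 = 13307.12 kg

13307.12 kg


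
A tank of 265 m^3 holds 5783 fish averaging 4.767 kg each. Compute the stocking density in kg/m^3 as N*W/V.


Total biomass = 5783 fish * 4.767 kg = 27567.561 kg
Density = total biomass / volume = 27567.561 / 265 = 104.029 kg/m^3

104.029 kg/m^3


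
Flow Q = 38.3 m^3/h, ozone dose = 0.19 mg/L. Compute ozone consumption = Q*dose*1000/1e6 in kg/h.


O3 demand (mg/h) = Q * dose * 1000 = 38.3 * 0.19 * 1000 = 7277 mg/h
Convert mg to kg: 7277 / 1e6 = 0.007277 kg/h

0.007277 kg/h


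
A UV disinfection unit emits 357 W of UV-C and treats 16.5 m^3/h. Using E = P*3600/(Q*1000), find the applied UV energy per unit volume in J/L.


Energy delivered per hour = 357 W * 3600 s = 1285200 J/h
Volume treated per hour = 16.5 m^3/h * 1000 = 16500 L/h
dose = 1285200 / 16500 = 77.8909 J/L

77.8909 J/L


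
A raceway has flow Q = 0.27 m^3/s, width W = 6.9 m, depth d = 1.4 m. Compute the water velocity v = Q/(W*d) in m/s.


Cross-sectional area = W * d = 6.9 * 1.4 = 9.66 m^2
Velocity = Q / A = 0.27 / 9.66 = 0.0279503 m/s

0.0279503 m/s


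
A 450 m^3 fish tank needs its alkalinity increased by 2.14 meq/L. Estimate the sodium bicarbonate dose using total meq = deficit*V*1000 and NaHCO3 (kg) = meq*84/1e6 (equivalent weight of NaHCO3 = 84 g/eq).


Tank volume in L = 450 m^3 * 1000 = 450000 L
Total meq required = 2.14 meq/L * 450000 L = 963000 meq
NaHCO3 mass = 963000 meq * 84 mg/meq / 1e6 = 80.892 kg

80.892 kg


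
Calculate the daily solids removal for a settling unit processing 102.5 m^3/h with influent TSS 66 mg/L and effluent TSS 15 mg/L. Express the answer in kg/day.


Concentration drop: TSS_in - TSS_out = 66 - 15 = 51 mg/L
Hourly solids removed = Q * dTSS = 102.5 m^3/h * 51 mg/L = 5227.5 g/h  (m^3/h * mg/L = g/h)
Daily solids removed = 5227.5 * 24 = 125460 g/day
Convert g to kg: 125460 / 1000 = 125.46 kg/day

125.46 kg/day


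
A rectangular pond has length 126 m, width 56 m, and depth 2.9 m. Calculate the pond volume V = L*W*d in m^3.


Base area = L * W = 126 * 56 = 7056 m^2
Volume = area * depth = 7056 * 2.9 = 20462.4 m^3

20462.4 m^3


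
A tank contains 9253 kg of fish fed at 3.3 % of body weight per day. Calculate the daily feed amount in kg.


Feeding rate fraction = 3.3% / 100 = 0.033
Daily feed = 9253 kg * 0.033 = 305.349 kg/day

305.349 kg/day


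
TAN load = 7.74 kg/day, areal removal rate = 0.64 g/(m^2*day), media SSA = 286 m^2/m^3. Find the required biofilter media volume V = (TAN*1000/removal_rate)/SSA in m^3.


A = 7.74*1000 / 0.64 = 12093.75 m^2
V = 12093.75 / 286 = 42.2858

42.2858 m^3


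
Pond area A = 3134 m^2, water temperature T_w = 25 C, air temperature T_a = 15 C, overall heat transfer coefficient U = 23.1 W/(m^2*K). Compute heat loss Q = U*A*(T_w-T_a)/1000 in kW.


Temperature difference dT = 25 - 15 = 10 K
Heat loss (W) = U * A * dT = 23.1 * 3134 * 10 = 723954 W
Convert to kW: 723954 / 1000 = 723.954 kW

723.954 kW


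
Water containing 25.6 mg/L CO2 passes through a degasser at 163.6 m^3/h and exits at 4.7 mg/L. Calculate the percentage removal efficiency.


CO2_out / CO2_in = 4.7 / 25.6 = 0.18359375
Fraction remaining = 0.18359375
efficiency = (1 - 0.18359375) * 100 = 81.6406 %

81.6406 %


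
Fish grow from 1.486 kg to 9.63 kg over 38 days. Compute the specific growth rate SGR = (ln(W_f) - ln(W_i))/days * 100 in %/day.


ln(W_f) = ln(9.63) = 2.2648832
ln(W_i) = ln(1.486) = 0.39608795
ln(W_f) - ln(W_i) = 2.2648832 - 0.39608795 = 1.8687952
SGR = 1.8687952 / 38 * 100 = 4.91788 %/day

4.91788 %/day


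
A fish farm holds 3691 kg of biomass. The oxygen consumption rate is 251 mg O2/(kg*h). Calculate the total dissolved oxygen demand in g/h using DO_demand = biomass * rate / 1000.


Total O2 consumption (mg/h) = 3691 kg * 251 mg/(kg*h) = 926441 mg/h
Convert to g/h: 926441 / 1000 = 926.441 g/h

926.441 g/h


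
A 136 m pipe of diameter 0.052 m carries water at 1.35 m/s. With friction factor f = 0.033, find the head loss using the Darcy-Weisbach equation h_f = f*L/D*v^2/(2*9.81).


v^2 = 1.35^2 = 1.8225 m^2/s^2
L/D = 136/0.052 = 2615.3846
h_f = f*(L/D)*v^2/(2g) = 0.033 * 2615.3846 * 1.8225 / 19.62 = 8.01711 m

8.01711 m


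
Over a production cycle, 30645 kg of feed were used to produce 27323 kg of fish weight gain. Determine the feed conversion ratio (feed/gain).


FCR = feed consumed / weight gained
FCR = 30645 kg / 27323 kg = 1.12158

1.12158


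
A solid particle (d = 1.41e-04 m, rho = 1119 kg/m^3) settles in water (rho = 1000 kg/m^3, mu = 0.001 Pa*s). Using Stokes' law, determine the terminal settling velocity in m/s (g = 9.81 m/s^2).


Density difference: rho_p - rho_f = 1119 - 1000 = 119 kg/m^3
d^2 = (1.41e-04)^2 = 1.9881e-08 m^2
Numerator = (rho_p - rho_f) * g * d^2 = 119 * 9.81 * 1.9881e-08 = 2.3208881e-05
Denominator = 18 * mu = 18 * 0.001 = 0.018
v_s = 2.3208881e-05 / 0.018 = 0.00128938 m/s
Check: Re = rho_f * v_s * d / mu = 1000 * 0.00128938 * 1.41e-04 / 0.001 = 0.182 < 1, so Stokes' law applies.

0.00128938 m/s


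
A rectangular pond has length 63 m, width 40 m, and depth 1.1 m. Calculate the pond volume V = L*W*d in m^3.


Base area = L * W = 63 * 40 = 2520 m^2
Volume = area * depth = 2520 * 1.1 = 2772 m^3

2772 m^3


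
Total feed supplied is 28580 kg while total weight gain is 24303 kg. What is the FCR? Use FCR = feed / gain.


FCR = feed consumed / weight gained
FCR = 28580 kg / 24303 kg = 1.17599

1.17599


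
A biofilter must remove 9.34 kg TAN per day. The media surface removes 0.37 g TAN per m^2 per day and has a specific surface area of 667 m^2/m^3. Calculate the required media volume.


A = 9.34*1000 / 0.37 = 25243.243 m^2
V = 25243.243 / 667 = 37.8459

37.8459 m^3


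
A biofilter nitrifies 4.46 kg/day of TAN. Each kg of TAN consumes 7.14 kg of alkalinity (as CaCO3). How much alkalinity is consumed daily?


Alkalinity factor: 7.14 kg CaCO3 consumed per kg TAN nitrified
alk = 4.46 kg TAN * 7.14 = 31.8444 kg CaCO3/day

31.8444 kg CaCO3/day


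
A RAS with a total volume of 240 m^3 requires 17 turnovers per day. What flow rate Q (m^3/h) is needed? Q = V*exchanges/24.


Daily recirculation volume = 240 m^3 * 17 = 4080 m^3/day
Flow rate Q = daily volume / 24 h = 4080 / 24 = 170 m^3/h

170 m^3/h


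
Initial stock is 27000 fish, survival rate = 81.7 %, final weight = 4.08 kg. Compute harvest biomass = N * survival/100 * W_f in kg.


Survivors = 27000 * 81.7/100 = 22059 fish
Harvest biomass = survivors * W_f = 22059 * 4.08 = 90000.72 kg

90000.72 kg


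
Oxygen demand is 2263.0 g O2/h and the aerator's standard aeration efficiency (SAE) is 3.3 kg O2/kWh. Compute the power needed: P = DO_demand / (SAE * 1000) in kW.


SAE in g O2/kWh = 3.3 * 1000 = 3300 g/kWh
P = DO_demand / SAE_g = 2263.0 / 3300 = 0.685758 kW

0.685758 kW


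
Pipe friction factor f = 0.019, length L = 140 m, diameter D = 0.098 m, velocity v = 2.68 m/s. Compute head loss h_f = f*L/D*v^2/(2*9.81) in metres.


v^2 = 2.68^2 = 7.1824 m^2/s^2
L/D = 140/0.098 = 1428.5714
h_f = f*(L/D)*v^2/(2g) = 0.019 * 1428.5714 * 7.1824 / 19.62 = 9.93633 m

9.93633 m


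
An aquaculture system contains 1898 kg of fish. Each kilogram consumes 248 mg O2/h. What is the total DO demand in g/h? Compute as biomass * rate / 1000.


Total O2 consumption (mg/h) = 1898 kg * 248 mg/(kg*h) = 470704 mg/h
Convert to g/h: 470704 / 1000 = 470.704 g/h

470.704 g/h


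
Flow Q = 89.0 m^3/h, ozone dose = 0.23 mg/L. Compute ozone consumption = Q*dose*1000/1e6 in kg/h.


O3 demand (mg/h) = Q * dose * 1000 = 89.0 * 0.23 * 1000 = 20470 mg/h
Convert mg to kg: 20470 / 1e6 = 0.02047 kg/h

0.02047 kg/h


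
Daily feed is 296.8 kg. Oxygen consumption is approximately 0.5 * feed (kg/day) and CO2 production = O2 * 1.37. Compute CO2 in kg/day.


O2 = 296.8 * 0.5 = 148.4
CO2 = 148.4 * 1.37 = 203.308

203.308 kg/day


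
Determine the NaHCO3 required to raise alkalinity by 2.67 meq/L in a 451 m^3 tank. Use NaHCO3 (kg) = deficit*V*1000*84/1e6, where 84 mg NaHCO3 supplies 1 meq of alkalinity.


Tank volume in L = 451 m^3 * 1000 = 451000 L
Total meq required = 2.67 meq/L * 451000 L = 1204170 meq
NaHCO3 mass = 1204170 meq * 84 mg/meq / 1e6 = 101.15 kg

101.15 kg


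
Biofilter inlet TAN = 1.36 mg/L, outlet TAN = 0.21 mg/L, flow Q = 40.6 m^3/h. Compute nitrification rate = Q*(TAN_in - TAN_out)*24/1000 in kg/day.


Concentration drop: TAN_in - TAN_out = 1.36 - 0.21 = 1.15 mg/L
Hourly TAN removed = Q * dTAN = 40.6 m^3/h * 1.15 mg/L = 46.69 g/h  (m^3/h * mg/L = g/h)
Daily TAN removed = 46.69 * 24 = 1120.56 g/day
Convert to kg/day: 1120.56 / 1000 = 1.12056 kg/day

1.12056 kg/day


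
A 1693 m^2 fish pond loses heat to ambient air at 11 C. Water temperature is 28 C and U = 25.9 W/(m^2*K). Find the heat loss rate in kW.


Temperature difference dT = 28 - 11 = 17 K
Heat loss (W) = U * A * dT = 25.9 * 1693 * 17 = 745427.9 W
Convert to kW: 745427.9 / 1000 = 745.4279 kW

745.4279 kW


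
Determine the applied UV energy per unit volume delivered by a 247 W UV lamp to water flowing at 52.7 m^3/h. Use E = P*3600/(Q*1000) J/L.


Energy delivered per hour = 247 W * 3600 s = 889200 J/h
Volume treated per hour = 52.7 m^3/h * 1000 = 52700 L/h
dose = 889200 / 52700 = 16.8729 J/L

16.8729 J/L


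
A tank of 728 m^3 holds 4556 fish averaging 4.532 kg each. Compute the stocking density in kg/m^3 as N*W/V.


Total biomass = 4556 fish * 4.532 kg = 20647.792 kg
Density = total biomass / volume = 20647.792 / 728 = 28.3624 kg/m^3

28.3624 kg/m^3


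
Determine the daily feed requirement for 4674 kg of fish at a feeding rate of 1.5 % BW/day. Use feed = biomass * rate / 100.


Feeding rate fraction = 1.5% / 100 = 0.015
Daily feed = 4674 kg * 0.015 = 70.11 kg/day

70.11 kg/day


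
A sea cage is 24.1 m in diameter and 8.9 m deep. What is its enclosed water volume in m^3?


r = d/2 = 24.1/2 = 12.05 m
Base area = pi*r^2 = pi*12.05^2 = 456.16711 m^2
Volume = 456.16711 * 8.9 = 4059.89 m^3

4059.89 m^3


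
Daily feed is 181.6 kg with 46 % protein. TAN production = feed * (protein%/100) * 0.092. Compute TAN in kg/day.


Protein in feed = 181.6 * 46/100 = 83.536 kg/day
TAN = protein * 0.092 = 83.536 * 0.092 = 7.685312 kg/day

7.685312 kg/day


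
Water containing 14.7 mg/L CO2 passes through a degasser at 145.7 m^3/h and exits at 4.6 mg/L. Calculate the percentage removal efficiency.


CO2_out / CO2_in = 4.6 / 14.7 = 0.31292517
Fraction remaining = 0.31292517
efficiency = (1 - 0.31292517) * 100 = 68.7075 %

68.7075 %


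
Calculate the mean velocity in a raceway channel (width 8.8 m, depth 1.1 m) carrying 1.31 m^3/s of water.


Cross-sectional area = W * d = 8.8 * 1.1 = 9.68 m^2
Velocity = Q / A = 1.31 / 9.68 = 0.135331 m/s

0.135331 m/s


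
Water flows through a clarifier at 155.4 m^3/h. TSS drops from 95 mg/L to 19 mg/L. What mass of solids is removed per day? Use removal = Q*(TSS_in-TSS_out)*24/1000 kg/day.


Concentration drop: TSS_in - TSS_out = 95 - 19 = 76 mg/L
Hourly solids removed = Q * dTSS = 155.4 m^3/h * 76 mg/L = 11810.4 g/h  (m^3/h * mg/L = g/h)
Daily solids removed = 11810.4 * 24 = 283449.6 g/day
Convert g to kg: 283449.6 / 1000 = 283.4496 kg/day

283.4496 kg/day


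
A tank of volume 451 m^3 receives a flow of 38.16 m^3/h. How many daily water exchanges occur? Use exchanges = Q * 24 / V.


Daily flow volume = 38.16 m^3/h * 24 h = 915.84 m^3/day
Exchanges = daily flow / tank volume = 915.84 / 451 = 2.03069 exchanges/day

2.03069 exchanges/day


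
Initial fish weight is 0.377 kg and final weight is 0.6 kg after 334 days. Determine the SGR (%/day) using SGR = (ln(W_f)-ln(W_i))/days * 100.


ln(W_f) = ln(0.6) = -0.51082562
ln(W_i) = ln(0.377) = -0.97551009
ln(W_f) - ln(W_i) = -0.51082562 - -0.97551009 = 0.46468447
SGR = 0.46468447 / 334 * 100 = 0.139127 %/day

0.139127 %/day


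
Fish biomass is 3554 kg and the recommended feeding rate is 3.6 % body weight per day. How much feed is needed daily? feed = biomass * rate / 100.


Feeding rate fraction = 3.6% / 100 = 0.036
Daily feed = 3554 kg * 0.036 = 127.944 kg/day

127.944 kg/day


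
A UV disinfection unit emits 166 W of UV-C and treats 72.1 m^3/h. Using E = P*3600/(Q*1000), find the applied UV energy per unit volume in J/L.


Energy delivered per hour = 166 W * 3600 s = 597600 J/h
Volume treated per hour = 72.1 m^3/h * 1000 = 72100 L/h
dose = 597600 / 72100 = 8.28849 J/L

8.28849 J/L


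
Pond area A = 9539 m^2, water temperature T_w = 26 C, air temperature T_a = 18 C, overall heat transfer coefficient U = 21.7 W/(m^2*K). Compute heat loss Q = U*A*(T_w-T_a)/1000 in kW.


Temperature difference dT = 26 - 18 = 8 K
Heat loss (W) = U * A * dT = 21.7 * 9539 * 8 = 1655970.4 W
Convert to kW: 1655970.4 / 1000 = 1655.9704 kW

1655.9704 kW


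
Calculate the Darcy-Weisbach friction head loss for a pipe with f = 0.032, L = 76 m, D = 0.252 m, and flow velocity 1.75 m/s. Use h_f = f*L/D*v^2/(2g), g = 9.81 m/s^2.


v^2 = 1.75^2 = 3.0625 m^2/s^2
L/D = 76/0.252 = 301.5873
h_f = f*(L/D)*v^2/(2g) = 0.032 * 301.5873 * 3.0625 / 19.62 = 1.5064 m

1.5064 m


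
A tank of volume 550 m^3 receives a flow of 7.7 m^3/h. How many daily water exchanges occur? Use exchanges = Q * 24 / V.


Daily flow volume = 7.7 m^3/h * 24 h = 184.8 m^3/day
Exchanges = daily flow / tank volume = 184.8 / 550 = 0.336 exchanges/day

0.336 exchanges/day


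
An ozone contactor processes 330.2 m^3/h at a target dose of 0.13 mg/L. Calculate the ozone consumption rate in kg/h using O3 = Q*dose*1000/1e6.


O3 demand (mg/h) = Q * dose * 1000 = 330.2 * 0.13 * 1000 = 42926 mg/h
Convert mg to kg: 42926 / 1e6 = 0.042926 kg/h

0.042926 kg/h
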